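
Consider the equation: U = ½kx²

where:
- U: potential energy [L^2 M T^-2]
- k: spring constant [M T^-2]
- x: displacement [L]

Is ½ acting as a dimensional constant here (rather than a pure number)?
No

U has dimensions [L^2 M T^-2] and kx² already has dimensions [L^2 M T^-2], so the equation balances without ½ contributing any dimensions. ½ is a pure (dimensionless) number; changing or removing it would not affect dimensional consistency.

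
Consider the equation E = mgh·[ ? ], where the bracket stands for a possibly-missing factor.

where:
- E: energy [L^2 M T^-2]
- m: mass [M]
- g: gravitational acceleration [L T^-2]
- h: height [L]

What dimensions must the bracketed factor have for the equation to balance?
Nothing is missing — the bracketed factor must be dimensionless.

E has dimensions [L^2 M T^-2] and mgh already has dimensions [L^2 M T^-2], so E = mgh is dimensionally complete.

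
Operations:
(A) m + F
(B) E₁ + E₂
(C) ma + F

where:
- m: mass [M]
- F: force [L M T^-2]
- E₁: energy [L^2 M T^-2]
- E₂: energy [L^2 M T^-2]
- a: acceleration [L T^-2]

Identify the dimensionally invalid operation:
(A) m + F

(A) m + F: m [M] and F [L M T^-2] — different dimensions cannot be added/subtracted ✗
(B) E₁ + E₂: E₁ [L^2 M T^-2] and E₂ [L^2 M T^-2] — same dimensions ✓
(C) ma + F: ma [L M T^-2] and F [L M T^-2] — same dimensions ✓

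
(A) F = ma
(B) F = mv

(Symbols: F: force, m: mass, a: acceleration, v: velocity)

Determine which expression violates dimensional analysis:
(B)

(A) F = ma: LHS [L M T^-2], RHS [L M T^-2] ✓
(B) F = mv: LHS [L M T^-2], RHS [L M T^-1] ✗

Expression (B) F = mv is dimensionally incorrect.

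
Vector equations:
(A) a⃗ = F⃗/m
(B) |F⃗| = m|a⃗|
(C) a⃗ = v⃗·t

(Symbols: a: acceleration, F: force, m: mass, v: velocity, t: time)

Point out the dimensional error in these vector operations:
(C) a⃗ = v⃗·t

(A) a⃗ = F⃗/m: LHS [L T^-2], RHS [L T^-2] ✓ — force (vector) divided by mass (scalar)
(B) |F⃗| = m|a⃗|: LHS [L M T^-2], RHS [L M T^-2] ✓ — magnitudes of vectors are scalars
(C) a⃗ = v⃗·t: LHS [L T^-2], RHS [L] ✗ — acceleration is velocity per time; should be v⃗/t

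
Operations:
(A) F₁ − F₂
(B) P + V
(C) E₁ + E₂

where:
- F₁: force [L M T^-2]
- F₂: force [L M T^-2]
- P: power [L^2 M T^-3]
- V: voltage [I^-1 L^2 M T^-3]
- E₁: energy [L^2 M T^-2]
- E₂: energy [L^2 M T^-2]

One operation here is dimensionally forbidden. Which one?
(B) P + V

(A) F₁ − F₂: F₁ [L M T^-2] and F₂ [L M T^-2] — same dimensions ✓
(B) P + V: P [L^2 M T^-3] and V [I^-1 L^2 M T^-3] — different dimensions cannot be added/subtracted ✗
(C) E₁ + E₂: E₁ [L^2 M T^-2] and E₂ [L^2 M T^-2] — same dimensions ✓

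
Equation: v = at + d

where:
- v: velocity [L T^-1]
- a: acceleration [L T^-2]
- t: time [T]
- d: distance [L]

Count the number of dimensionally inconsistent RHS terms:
1

LHS v: [L T^-1]
- at: [L T^-1] ✓
- d: [L] ✗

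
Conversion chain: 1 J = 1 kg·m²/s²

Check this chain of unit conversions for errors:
The chain is correct (no errors).

Correct: Joule is defined as kg·m²/s²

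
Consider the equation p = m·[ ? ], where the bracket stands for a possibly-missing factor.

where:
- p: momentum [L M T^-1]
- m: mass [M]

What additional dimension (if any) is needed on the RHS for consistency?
[L T^-1] — velocity (e.g. v)

p has dimensions [L M T^-1]; m has dimensions [M].
The bracketed factor must supply [L M T^-1] / [M] = [L T^-1].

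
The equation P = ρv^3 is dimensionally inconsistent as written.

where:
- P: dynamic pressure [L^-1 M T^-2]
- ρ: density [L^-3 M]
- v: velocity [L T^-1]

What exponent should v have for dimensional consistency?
The exponent of v should be 2: P = ρv^2

The LHS P has dimensions [L^-1 M T^-2]; v has dimensions [L T^-1].
As written, the RHS ρv^3 (exponent 3 on v) has dimensions [M T^-3], which does not match.
With exponent 2, the RHS ρv^2 has dimensions [L^-1 M T^-2], matching the LHS.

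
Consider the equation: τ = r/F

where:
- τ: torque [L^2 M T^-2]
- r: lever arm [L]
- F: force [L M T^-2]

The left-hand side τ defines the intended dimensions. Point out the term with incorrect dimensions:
The right-hand side term r/F

τ has dimensions [L^2 M T^-2], but r/F has dimensions [M^-1 T^2], so the term r/F is dimensionally wrong for τ.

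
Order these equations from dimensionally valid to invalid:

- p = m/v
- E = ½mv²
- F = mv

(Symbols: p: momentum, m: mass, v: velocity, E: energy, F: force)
Dimensionally correct: E = ½mv²
Dimensionally incorrect: p = m/v, F = mv
Ordered (correct first, then incorrect): E = ½mv², p = m/v, F = mv

- p = m/v: LHS [L M T^-1], RHS [L^-1 M T] → incorrect ✗
- E = ½mv²: LHS [L^2 M T^-2], RHS [L^2 M T^-2] → correct ✓
- F = mv: LHS [L M T^-2], RHS [L M T^-1] → incorrect ✗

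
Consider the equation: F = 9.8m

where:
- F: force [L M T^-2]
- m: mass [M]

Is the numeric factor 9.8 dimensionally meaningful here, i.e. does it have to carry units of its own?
Yes

F has dimensions [L M T^-2], while m alone has dimensions [M]. For the equation to balance, the factor 9.8 must carry dimensions [L T^-2] — it is a dimensional constant (a numerical value of a physical quantity with its units suppressed), not a pure number.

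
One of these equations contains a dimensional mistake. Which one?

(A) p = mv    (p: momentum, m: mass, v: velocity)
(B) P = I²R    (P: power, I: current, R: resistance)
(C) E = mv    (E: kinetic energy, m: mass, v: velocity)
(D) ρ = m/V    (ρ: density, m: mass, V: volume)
(C) E = mv

The equation (C) E = mv is dimensionally incorrect.

LHS (E): [L^2 M T^-2]
RHS (mv): [L M T^-1] ✗

The dimensions do not match. The other three equations balance.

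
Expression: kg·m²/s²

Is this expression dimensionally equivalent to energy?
Yes

The expression kg·m²/s² has dimensions [L^2 M T^-2], which is exactly energy [L^2 M T^-2].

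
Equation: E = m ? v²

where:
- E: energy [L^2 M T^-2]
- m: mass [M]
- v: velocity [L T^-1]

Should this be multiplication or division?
multiplication (×): E = m × v²

E [L^2 M T^-2]; m [M]; v² [L^2 T^-2].
m × v² → [L^2 M T^-2] ✓
m ÷ v² → [L^-2 M T^2] ✗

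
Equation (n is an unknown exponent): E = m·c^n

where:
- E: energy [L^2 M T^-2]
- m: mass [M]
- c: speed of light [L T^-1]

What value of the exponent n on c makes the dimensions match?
n = 2

E has dimensions [L^2 M T^-2]; c has dimensions [L T^-1].
The rest of the RHS has dimensions [M], so c^n must supply [L^2 T^-2].
With n = 2: m·c^2 has dimensions [L^2 M T^-2], matching the LHS ✓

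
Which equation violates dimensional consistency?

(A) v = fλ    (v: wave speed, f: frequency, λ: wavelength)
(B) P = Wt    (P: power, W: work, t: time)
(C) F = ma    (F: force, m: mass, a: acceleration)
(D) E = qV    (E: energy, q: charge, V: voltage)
(B) P = Wt

The equation (B) P = Wt is dimensionally incorrect.

LHS (P): [L^2 M T^-3]
RHS (Wt): [L^2 M T^-1] ✗

The dimensions do not match. The other three equations balance.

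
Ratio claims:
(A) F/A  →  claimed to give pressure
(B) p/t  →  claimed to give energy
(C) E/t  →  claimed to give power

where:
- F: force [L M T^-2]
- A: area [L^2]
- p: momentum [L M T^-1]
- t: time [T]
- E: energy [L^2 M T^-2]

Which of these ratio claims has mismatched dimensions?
(B) p/t does not give energy

(A) F/A: [L^-1 M T^-2] = pressure [L^-1 M T^-2] ✓
(B) p/t: [L M T^-2] ≠ energy [L^2 M T^-2] ✗
(C) E/t: [L^2 M T^-3] = power [L^2 M T^-3] ✓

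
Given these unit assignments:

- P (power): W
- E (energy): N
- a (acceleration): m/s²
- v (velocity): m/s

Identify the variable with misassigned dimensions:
E

The variable E (energy) should have units J, not N.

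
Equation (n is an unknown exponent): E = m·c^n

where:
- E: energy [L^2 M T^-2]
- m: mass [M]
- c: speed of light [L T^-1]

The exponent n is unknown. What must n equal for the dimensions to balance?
n = 2

E has dimensions [L^2 M T^-2]; c has dimensions [L T^-1].
The rest of the RHS has dimensions [M], so c^n must supply [L^2 T^-2].
With n = 2: m·c^2 has dimensions [L^2 M T^-2], matching the LHS ✓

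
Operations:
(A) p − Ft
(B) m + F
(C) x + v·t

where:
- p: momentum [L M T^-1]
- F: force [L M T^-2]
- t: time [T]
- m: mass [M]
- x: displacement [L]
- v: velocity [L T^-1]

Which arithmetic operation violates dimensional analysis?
(B) m + F

(A) p − Ft: p [L M T^-1] and Ft [L M T^-1] — same dimensions ✓
(B) m + F: m [M] and F [L M T^-2] — different dimensions cannot be added/subtracted ✗
(C) x + v·t: x [L] and v·t [L] — same dimensions ✓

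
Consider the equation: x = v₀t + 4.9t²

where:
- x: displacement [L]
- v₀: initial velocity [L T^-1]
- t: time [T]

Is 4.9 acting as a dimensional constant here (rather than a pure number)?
Yes

x has dimensions [L], while t² alone has dimensions [T^2]. For the equation to balance, the factor 4.9 must carry dimensions [L T^-2] — it is a dimensional constant (a numerical value of a physical quantity with its units suppressed), not a pure number.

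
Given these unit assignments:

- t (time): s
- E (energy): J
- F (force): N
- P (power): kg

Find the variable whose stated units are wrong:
P

The variable P (power) should have units W, not kg.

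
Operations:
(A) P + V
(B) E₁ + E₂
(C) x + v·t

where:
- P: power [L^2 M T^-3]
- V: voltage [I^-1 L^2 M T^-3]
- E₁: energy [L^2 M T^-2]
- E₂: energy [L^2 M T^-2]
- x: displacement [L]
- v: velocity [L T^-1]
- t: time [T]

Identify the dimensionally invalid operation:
(A) P + V

(A) P + V: P [L^2 M T^-3] and V [I^-1 L^2 M T^-3] — different dimensions cannot be added/subtracted ✗
(B) E₁ + E₂: E₁ [L^2 M T^-2] and E₂ [L^2 M T^-2] — same dimensions ✓
(C) x + v·t: x [L] and v·t [L] — same dimensions ✓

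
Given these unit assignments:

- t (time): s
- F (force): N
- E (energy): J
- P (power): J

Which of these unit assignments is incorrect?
P

The variable P (power) should have units W, not J.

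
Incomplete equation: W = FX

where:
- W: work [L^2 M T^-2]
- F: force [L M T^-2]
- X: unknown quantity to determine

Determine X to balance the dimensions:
X = d (distance), dimensions [L]

W has dimensions [L^2 M T^-2]; the rest of the RHS (F) has dimensions [L M T^-2].
So X must have dimensions [L] — X = d (distance).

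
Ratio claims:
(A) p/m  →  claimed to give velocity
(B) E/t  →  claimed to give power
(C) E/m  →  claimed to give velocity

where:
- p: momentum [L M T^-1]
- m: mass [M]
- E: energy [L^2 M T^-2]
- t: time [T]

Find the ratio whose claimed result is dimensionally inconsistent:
(C) E/m does not give velocity

(A) p/m: [L T^-1] = velocity [L T^-1] ✓
(B) E/t: [L^2 M T^-3] = power [L^2 M T^-3] ✓
(C) E/m: [L^2 T^-2] ≠ velocity [L T^-1] ✗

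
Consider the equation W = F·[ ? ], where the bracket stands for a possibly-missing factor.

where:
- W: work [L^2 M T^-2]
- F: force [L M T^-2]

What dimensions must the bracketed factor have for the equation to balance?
[L] — length (e.g. a distance d)

W has dimensions [L^2 M T^-2]; F has dimensions [L M T^-2].
The bracketed factor must supply [L^2 M T^-2] / [L M T^-2] = [L].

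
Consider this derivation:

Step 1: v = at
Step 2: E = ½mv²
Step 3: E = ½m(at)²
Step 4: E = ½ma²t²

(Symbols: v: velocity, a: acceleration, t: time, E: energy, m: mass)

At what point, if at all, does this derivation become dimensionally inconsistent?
No step introduces an error — all steps are dimensionally consistent.

Step 1: v = at → LHS [L T^-1], RHS [L T^-1] ✓
Step 2: E = ½mv² → LHS [L^2 M T^-2], RHS [L^2 M T^-2] ✓
Step 3: E = ½m(at)² → LHS [L^2 M T^-2], RHS [L^2 M T^-2] ✓
Step 4: E = ½ma²t² → LHS [L^2 M T^-2], RHS [L^2 M T^-2] ✓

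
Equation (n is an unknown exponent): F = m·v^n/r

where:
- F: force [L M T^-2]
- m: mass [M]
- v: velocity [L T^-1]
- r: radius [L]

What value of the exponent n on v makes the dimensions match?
n = 2

F has dimensions [L M T^-2]; v has dimensions [L T^-1].
The rest of the RHS has dimensions [L^-1 M], so v^n must supply [L^2 T^-2].
With n = 2: m·v^2/r has dimensions [L M T^-2], matching the LHS ✓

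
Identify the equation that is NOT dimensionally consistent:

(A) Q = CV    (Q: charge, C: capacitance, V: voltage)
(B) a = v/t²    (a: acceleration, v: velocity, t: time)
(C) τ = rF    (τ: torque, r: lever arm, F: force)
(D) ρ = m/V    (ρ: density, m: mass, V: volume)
(B) a = v/t²

The equation (B) a = v/t² is dimensionally incorrect.

LHS (a): [L T^-2]
RHS (v/t²): [L T^-3] ✗

The dimensions do not match. The other three equations balance.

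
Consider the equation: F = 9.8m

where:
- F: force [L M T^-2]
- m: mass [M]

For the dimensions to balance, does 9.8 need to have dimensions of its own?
Yes

F has dimensions [L M T^-2], while m alone has dimensions [M]. For the equation to balance, the factor 9.8 must carry dimensions [L T^-2] — it is a dimensional constant (a numerical value of a physical quantity with its units suppressed), not a pure number.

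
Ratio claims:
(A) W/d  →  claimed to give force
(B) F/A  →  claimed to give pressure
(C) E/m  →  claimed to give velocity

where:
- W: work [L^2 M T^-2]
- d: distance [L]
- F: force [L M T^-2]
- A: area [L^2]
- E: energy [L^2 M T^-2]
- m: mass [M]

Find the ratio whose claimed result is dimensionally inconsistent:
(C) E/m does not give velocity

(A) W/d: [L M T^-2] = force [L M T^-2] ✓
(B) F/A: [L^-1 M T^-2] = pressure [L^-1 M T^-2] ✓
(C) E/m: [L^2 T^-2] ≠ velocity [L T^-1] ✗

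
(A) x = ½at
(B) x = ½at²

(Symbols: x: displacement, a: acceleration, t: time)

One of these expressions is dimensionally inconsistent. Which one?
(A)

(A) x = ½at: LHS [L], RHS [L T^-1] ✗
(B) x = ½at²: LHS [L], RHS [L] ✓

Expression (A) x = ½at is dimensionally incorrect.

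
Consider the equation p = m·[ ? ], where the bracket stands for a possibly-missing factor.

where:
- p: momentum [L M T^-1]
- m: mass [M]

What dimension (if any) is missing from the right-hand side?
[L T^-1] — velocity (e.g. v)

p has dimensions [L M T^-1]; m has dimensions [M].
The bracketed factor must supply [L M T^-1] / [M] = [L T^-1].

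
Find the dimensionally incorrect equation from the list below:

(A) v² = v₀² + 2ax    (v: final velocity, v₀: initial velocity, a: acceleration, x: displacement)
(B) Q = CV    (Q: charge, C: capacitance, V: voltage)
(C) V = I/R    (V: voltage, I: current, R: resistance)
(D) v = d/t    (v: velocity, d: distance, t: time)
(C) V = I/R

The equation (C) V = I/R is dimensionally incorrect.

LHS (V): [I^-1 L^2 M T^-3]
RHS (I/R): [I^3 L^-2 M^-1 T^3] ✗

The dimensions do not match. The other three equations balance.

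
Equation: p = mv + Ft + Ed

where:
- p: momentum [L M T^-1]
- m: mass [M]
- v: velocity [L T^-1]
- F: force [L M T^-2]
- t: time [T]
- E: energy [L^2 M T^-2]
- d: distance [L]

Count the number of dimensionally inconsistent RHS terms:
1

LHS p: [L M T^-1]
- mv: [L M T^-1] ✓
- Ft: [L M T^-1] ✓
- Ed: [L^3 M T^-2] ✗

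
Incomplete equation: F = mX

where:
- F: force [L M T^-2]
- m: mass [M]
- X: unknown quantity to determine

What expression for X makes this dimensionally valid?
X = a (acceleration), dimensions [L T^-2]

F has dimensions [L M T^-2]; the rest of the RHS (m) has dimensions [M].
So X must have dimensions [L T^-2] — X = a (acceleration).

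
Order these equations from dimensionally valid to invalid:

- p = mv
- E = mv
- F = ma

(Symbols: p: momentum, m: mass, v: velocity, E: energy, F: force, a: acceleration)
Dimensionally correct: p = mv, F = ma
Dimensionally incorrect: E = mv
Ordered (correct first, then incorrect): p = mv, F = ma, E = mv

- p = mv: LHS [L M T^-1], RHS [L M T^-1] → correct ✓
- E = mv: LHS [L^2 M T^-2], RHS [L M T^-1] → incorrect ✗
- F = ma: LHS [L M T^-2], RHS [L M T^-2] → correct ✓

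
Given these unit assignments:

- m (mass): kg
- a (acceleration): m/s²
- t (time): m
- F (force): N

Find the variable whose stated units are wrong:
t

The variable t (time) should have units s, not m.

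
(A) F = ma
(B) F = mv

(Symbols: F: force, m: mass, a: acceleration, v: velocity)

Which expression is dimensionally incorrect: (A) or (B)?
(B)

(A) F = ma: LHS [L M T^-2], RHS [L M T^-2] ✓
(B) F = mv: LHS [L M T^-2], RHS [L M T^-1] ✗

Expression (B) F = mv is dimensionally incorrect.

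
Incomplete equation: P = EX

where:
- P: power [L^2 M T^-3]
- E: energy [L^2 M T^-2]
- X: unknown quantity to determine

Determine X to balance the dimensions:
X = f (inverse time / frequency (1/t)), dimensions [T^-1]

P has dimensions [L^2 M T^-3]; the rest of the RHS (E) has dimensions [L^2 M T^-2].
So X must have dimensions [T^-1] — X = f (inverse time / frequency (1/t)).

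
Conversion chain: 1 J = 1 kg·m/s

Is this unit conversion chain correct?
The chain is incorrect (it contains an error).

Incorrect: Joule is kg·m²/s², not kg·m/s (that is momentum)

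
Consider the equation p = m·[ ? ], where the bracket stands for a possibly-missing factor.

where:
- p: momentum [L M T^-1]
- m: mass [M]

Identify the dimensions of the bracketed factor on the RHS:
[L T^-1] — velocity (e.g. v)

p has dimensions [L M T^-1]; m has dimensions [M].
The bracketed factor must supply [L M T^-1] / [M] = [L T^-1].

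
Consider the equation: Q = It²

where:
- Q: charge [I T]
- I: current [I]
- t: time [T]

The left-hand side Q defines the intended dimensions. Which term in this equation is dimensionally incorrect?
The right-hand side term It²

Q has dimensions [I T], but It² has dimensions [I T^2], so the term It² is dimensionally wrong for Q.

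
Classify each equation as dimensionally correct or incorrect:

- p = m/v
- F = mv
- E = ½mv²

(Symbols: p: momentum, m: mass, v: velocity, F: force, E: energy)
Dimensionally correct: E = ½mv²
Dimensionally incorrect: p = m/v, F = mv
Ordered (correct first, then incorrect): E = ½mv², p = m/v, F = mv

- p = m/v: LHS [L M T^-1], RHS [L^-1 M T] → incorrect ✗
- F = mv: LHS [L M T^-2], RHS [L M T^-1] → incorrect ✗
- E = ½mv²: LHS [L^2 M T^-2], RHS [L^2 M T^-2] → correct ✓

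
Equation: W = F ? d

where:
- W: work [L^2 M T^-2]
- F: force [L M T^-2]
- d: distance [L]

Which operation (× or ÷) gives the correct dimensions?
multiplication (×): W = F × d

W [L^2 M T^-2]; F [L M T^-2]; d [L].
F × d → [L^2 M T^-2] ✓
F ÷ d → [M T^-2] ✗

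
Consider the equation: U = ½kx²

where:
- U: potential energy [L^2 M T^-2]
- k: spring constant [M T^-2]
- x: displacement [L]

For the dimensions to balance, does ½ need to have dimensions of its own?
No

U has dimensions [L^2 M T^-2] and kx² already has dimensions [L^2 M T^-2], so the equation balances without ½ contributing any dimensions. ½ is a pure (dimensionless) number; changing or removing it would not affect dimensional consistency.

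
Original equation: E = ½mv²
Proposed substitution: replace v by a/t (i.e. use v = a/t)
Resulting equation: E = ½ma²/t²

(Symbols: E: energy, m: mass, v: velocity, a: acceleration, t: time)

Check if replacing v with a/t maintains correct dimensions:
No

[v] = [L T^-1] and [a/t] = [L T^-3]. These differ, so the substitution replaces a quantity by one of different dimensions and the result E = ½ma²/t² has LHS [L^2 M T^-2] vs RHS [L^2 M T^-6] — inconsistent.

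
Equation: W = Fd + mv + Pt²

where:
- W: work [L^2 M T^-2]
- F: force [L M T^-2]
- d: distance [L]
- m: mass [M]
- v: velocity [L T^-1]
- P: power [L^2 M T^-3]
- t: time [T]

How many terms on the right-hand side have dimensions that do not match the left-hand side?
2

LHS W: [L^2 M T^-2]
- Fd: [L^2 M T^-2] ✓
- mv: [L M T^-1] ✗
- Pt²: [L^2 M T^-1] ✗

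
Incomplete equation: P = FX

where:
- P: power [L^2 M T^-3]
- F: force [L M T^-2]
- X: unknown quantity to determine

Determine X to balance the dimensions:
X = v (velocity), dimensions [L T^-1]

P has dimensions [L^2 M T^-3]; the rest of the RHS (F) has dimensions [L M T^-2].
So X must have dimensions [L T^-1] — X = v (velocity).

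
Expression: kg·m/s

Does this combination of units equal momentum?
Yes

The expression kg·m/s has dimensions [L M T^-1], which is exactly momentum [L M T^-1].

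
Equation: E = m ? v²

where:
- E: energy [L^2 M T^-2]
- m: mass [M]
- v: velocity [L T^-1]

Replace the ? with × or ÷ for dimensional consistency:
multiplication (×): E = m × v²

E [L^2 M T^-2]; m [M]; v² [L^2 T^-2].
m × v² → [L^2 M T^-2] ✓
m ÷ v² → [L^-2 M T^2] ✗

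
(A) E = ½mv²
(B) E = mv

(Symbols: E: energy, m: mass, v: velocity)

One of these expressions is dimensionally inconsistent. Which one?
(B)

(A) E = ½mv²: LHS [L^2 M T^-2], RHS [L^2 M T^-2] ✓
(B) E = mv: LHS [L^2 M T^-2], RHS [L M T^-1] ✗

Expression (B) E = mv is dimensionally incorrect.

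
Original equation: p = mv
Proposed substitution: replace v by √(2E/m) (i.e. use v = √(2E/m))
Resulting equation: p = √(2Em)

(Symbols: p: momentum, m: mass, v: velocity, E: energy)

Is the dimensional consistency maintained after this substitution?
Yes

[v] = [L T^-1] and [√(2E/m)] = [L T^-1]. These match, so the substitution replaces a quantity by one of the same dimensions and the result p = √(2Em) has LHS [L M T^-1] vs RHS [L M T^-1] — still consistent.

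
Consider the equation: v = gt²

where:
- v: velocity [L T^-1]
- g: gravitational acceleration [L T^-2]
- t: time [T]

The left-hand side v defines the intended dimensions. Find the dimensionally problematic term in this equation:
The right-hand side term gt²

v has dimensions [L T^-1], but gt² has dimensions [L], so the term gt² is dimensionally wrong for v.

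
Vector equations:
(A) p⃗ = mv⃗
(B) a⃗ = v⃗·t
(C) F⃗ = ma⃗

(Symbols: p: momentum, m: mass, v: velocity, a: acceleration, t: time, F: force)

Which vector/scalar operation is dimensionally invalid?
(B) a⃗ = v⃗·t

(A) p⃗ = mv⃗: LHS [L M T^-1], RHS [L M T^-1] ✓ — mass (scalar) times velocity (vector)
(B) a⃗ = v⃗·t: LHS [L T^-2], RHS [L] ✗ — acceleration is velocity per time; should be v⃗/t
(C) F⃗ = ma⃗: LHS [L M T^-2], RHS [L M T^-2] ✓ — Force and acceleration are vectors, mass is a scalar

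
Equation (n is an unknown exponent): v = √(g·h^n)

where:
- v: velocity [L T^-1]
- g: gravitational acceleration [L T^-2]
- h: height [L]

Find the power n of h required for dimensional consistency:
n = 1

v has dimensions [L T^-1]; h has dimensions [L].
With n = 1: √(g·h^1) has dimensions [L T^-1], matching the LHS ✓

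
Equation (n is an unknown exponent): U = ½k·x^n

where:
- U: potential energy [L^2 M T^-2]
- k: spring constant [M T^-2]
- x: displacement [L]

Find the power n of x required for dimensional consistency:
n = 2

U has dimensions [L^2 M T^-2]; x has dimensions [L].
The rest of the RHS has dimensions [M T^-2], so x^n must supply [L^2].
With n = 2: ½k·x^2 has dimensions [L^2 M T^-2], matching the LHS ✓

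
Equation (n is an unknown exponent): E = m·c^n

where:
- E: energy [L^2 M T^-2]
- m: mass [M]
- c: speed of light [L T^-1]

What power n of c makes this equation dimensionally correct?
n = 2

E has dimensions [L^2 M T^-2]; c has dimensions [L T^-1].
The rest of the RHS has dimensions [M], so c^n must supply [L^2 T^-2].
With n = 2: m·c^2 has dimensions [L^2 M T^-2], matching the LHS ✓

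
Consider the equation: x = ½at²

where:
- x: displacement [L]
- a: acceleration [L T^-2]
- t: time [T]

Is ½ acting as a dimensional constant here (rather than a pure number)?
No

x has dimensions [L] and at² already has dimensions [L], so the equation balances without ½ contributing any dimensions. ½ is a pure (dimensionless) number; changing or removing it would not affect dimensional consistency.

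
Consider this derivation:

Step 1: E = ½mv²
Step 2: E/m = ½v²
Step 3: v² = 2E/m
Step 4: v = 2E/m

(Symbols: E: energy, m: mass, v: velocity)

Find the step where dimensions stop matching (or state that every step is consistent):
Step 4

Step 1: E = ½mv² → LHS [L^2 M T^-2], RHS [L^2 M T^-2] ✓
Step 2: E/m = ½v² → LHS [L^2 T^-2], RHS [L^2 T^-2] ✓
Step 3: v² = 2E/m → LHS [L^2 T^-2], RHS [L^2 T^-2] ✓
Step 4: v = 2E/m → LHS [L T^-1], RHS [L^2 T^-2] ✗

The first dimensional inconsistency appears in step 4: v = 2E/m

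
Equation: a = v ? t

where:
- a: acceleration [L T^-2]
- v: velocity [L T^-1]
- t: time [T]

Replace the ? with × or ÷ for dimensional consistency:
division (÷): a = v ÷ t

a [L T^-2]; v [L T^-1]; t [T].
v × t → [L] ✗
v ÷ t → [L T^-2] ✓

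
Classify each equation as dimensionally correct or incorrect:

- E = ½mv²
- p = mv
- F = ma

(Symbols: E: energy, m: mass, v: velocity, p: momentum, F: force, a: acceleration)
Dimensionally correct: E = ½mv², p = mv, F = ma
Dimensionally incorrect: none
Ordered (correct first, then incorrect): E = ½mv², p = mv, F = ma

- E = ½mv²: LHS [L^2 M T^-2], RHS [L^2 M T^-2] → correct ✓
- p = mv: LHS [L M T^-1], RHS [L M T^-1] → correct ✓
- F = ma: LHS [L M T^-2], RHS [L M T^-2] → correct ✓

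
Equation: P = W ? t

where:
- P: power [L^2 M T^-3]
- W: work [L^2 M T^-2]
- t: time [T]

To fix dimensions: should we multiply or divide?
division (÷): P = W ÷ t

P [L^2 M T^-3]; W [L^2 M T^-2]; t [T].
W × t → [L^2 M T^-1] ✗
W ÷ t → [L^2 M T^-3] ✓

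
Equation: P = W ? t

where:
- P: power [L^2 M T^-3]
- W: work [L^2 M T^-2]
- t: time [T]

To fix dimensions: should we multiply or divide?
division (÷): P = W ÷ t

P [L^2 M T^-3]; W [L^2 M T^-2]; t [T].
W × t → [L^2 M T^-1] ✗
W ÷ t → [L^2 M T^-3] ✓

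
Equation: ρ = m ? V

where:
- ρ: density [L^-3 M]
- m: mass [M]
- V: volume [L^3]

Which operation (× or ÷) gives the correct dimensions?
division (÷): ρ = m ÷ V

ρ [L^-3 M]; m [M]; V [L^3].
m × V → [L^3 M] ✗
m ÷ V → [L^-3 M] ✓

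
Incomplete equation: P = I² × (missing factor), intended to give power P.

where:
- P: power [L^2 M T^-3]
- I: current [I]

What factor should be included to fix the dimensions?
R (resistance), dimensions [I^-2 L^2 M T^-3]

P has dimensions [L^2 M T^-3] and I² has dimensions [I^2].
The missing factor must have dimensions [L^2 M T^-3] / [I^2] = [I^-2 L^2 M T^-3], i.e. resistance (R).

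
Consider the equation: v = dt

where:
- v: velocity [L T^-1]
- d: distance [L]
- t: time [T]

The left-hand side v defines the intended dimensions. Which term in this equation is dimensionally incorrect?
The right-hand side term dt

v has dimensions [L T^-1], but dt has dimensions [L T], so the term dt is dimensionally wrong for v.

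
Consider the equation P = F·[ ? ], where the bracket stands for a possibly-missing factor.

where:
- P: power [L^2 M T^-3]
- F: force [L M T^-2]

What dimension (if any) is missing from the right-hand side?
[L T^-1] — velocity (e.g. v)

P has dimensions [L^2 M T^-3]; F has dimensions [L M T^-2].
The bracketed factor must supply [L^2 M T^-3] / [L M T^-2] = [L T^-1].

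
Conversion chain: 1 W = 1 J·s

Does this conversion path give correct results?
The chain is incorrect (it contains an error).

Incorrect: Watt is J/s, not J·s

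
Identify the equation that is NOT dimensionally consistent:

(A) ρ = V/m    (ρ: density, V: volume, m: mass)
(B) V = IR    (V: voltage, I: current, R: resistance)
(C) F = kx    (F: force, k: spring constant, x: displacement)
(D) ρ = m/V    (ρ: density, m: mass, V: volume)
(A) ρ = V/m

The equation (A) ρ = V/m is dimensionally incorrect.

LHS (ρ): [L^-3 M]
RHS (V/m): [L^3 M^-1] ✗

The dimensions do not match. The other three equations balance.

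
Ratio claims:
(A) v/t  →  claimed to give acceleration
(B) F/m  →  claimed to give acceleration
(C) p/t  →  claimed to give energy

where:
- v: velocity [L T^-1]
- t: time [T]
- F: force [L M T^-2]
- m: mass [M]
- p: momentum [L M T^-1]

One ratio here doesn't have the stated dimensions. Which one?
(C) p/t does not give energy

(A) v/t: [L T^-2] = acceleration [L T^-2] ✓
(B) F/m: [L T^-2] = acceleration [L T^-2] ✓
(C) p/t: [L M T^-2] ≠ energy [L^2 M T^-2] ✗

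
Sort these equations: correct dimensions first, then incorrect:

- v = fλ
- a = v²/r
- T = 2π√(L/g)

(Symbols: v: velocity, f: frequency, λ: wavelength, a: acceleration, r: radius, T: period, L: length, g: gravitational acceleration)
Dimensionally correct: v = fλ, a = v²/r, T = 2π√(L/g)
Dimensionally incorrect: none
Ordered (correct first, then incorrect): v = fλ, a = v²/r, T = 2π√(L/g)

- v = fλ: LHS [L T^-1], RHS [L T^-1] → correct ✓
- a = v²/r: LHS [L T^-2], RHS [L T^-2] → correct ✓
- T = 2π√(L/g): LHS [T], RHS [T] → correct ✓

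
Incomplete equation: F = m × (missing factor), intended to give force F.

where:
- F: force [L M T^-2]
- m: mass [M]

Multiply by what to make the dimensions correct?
a (acceleration), dimensions [L T^-2]

F has dimensions [L M T^-2] and m has dimensions [M].
The missing factor must have dimensions [L M T^-2] / [M] = [L T^-2], i.e. acceleration (a).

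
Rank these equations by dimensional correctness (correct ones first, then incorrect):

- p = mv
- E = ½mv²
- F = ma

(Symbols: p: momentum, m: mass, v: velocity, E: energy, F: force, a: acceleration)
Dimensionally correct: p = mv, E = ½mv², F = ma
Dimensionally incorrect: none
Ordered (correct first, then incorrect): p = mv, E = ½mv², F = ma

- p = mv: LHS [L M T^-1], RHS [L M T^-1] → correct ✓
- E = ½mv²: LHS [L^2 M T^-2], RHS [L^2 M T^-2] → correct ✓
- F = ma: LHS [L M T^-2], RHS [L M T^-2] → correct ✓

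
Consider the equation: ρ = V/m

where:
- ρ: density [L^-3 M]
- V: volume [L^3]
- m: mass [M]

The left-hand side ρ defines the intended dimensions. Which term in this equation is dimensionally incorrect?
The right-hand side term V/m

ρ has dimensions [L^-3 M], but V/m has dimensions [L^3 M^-1], so the term V/m is dimensionally wrong for ρ.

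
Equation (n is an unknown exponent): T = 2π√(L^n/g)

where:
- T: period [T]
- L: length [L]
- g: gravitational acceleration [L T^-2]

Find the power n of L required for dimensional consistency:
n = 1

T has dimensions [T]; L has dimensions [L].
With n = 1: 2π√(L^1/g) has dimensions [T], matching the LHS ✓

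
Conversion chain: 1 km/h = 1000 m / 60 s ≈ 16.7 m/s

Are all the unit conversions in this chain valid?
The chain is incorrect (it contains an error).

Incorrect: 1 h = 3600 s, not 60 s (1 km/h ≈ 0.278 m/s)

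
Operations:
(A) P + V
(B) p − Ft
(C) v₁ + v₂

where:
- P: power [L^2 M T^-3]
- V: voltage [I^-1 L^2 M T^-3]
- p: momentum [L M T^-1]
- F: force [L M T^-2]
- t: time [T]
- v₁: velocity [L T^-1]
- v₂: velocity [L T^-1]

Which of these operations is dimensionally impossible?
(A) P + V

(A) P + V: P [L^2 M T^-3] and V [I^-1 L^2 M T^-3] — different dimensions cannot be added/subtracted ✗
(B) p − Ft: p [L M T^-1] and Ft [L M T^-1] — same dimensions ✓
(C) v₁ + v₂: v₁ [L T^-1] and v₂ [L T^-1] — same dimensions ✓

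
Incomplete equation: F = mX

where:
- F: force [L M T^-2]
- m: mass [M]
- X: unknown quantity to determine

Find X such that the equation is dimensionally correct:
X = a (acceleration), dimensions [L T^-2]

F has dimensions [L M T^-2]; the rest of the RHS (m) has dimensions [M].
So X must have dimensions [L T^-2] — X = a (acceleration).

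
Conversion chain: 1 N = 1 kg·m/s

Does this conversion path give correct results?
The chain is incorrect (it contains an error).

Incorrect: Newton is kg·m/s², not kg·m/s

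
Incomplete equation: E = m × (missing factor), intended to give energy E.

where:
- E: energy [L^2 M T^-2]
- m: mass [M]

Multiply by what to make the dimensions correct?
v² (velocity squared), dimensions [L^2 T^-2]

E has dimensions [L^2 M T^-2] and m has dimensions [M].
The missing factor must have dimensions [L^2 M T^-2] / [M] = [L^2 T^-2], i.e. velocity squared (v²).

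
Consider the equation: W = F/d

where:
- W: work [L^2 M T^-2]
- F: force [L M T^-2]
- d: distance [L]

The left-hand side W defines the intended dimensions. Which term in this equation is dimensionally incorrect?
The right-hand side term F/d

W has dimensions [L^2 M T^-2], but F/d has dimensions [M T^-2], so the term F/d is dimensionally wrong for W.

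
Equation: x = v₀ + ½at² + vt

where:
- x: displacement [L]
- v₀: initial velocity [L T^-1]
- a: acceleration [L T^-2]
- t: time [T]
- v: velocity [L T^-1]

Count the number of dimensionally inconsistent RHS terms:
1

LHS x: [L]
- v₀: [L T^-1] ✗
- ½at²: [L] ✓
- vt: [L] ✓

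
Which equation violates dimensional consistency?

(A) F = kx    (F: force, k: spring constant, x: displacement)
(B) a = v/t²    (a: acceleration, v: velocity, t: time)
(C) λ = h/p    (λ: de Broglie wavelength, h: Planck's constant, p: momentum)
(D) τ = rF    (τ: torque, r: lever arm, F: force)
(B) a = v/t²

The equation (B) a = v/t² is dimensionally incorrect.

LHS (a): [L T^-2]
RHS (v/t²): [L T^-3] ✗

The dimensions do not match. The other three equations balance.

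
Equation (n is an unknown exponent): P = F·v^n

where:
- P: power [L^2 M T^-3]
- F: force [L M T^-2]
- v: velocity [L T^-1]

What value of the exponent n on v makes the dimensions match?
n = 1

P has dimensions [L^2 M T^-3]; v has dimensions [L T^-1].
The rest of the RHS has dimensions [L M T^-2], so v^n must supply [L T^-1].
With n = 1: F·v^1 has dimensions [L^2 M T^-3], matching the LHS ✓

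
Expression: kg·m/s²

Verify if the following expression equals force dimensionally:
Yes

The expression kg·m/s² has dimensions [L M T^-2], which is exactly force [L M T^-2].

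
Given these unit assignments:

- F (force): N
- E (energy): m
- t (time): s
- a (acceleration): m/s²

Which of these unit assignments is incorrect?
E

The variable E (energy) should have units J, not m.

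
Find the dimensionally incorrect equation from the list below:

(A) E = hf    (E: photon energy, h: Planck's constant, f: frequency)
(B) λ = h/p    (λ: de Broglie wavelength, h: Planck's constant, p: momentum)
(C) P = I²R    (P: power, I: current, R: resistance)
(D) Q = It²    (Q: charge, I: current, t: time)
(D) Q = It²

The equation (D) Q = It² is dimensionally incorrect.

LHS (Q): [I T]
RHS (It²): [I T^2] ✗

The dimensions do not match. The other three equations balance.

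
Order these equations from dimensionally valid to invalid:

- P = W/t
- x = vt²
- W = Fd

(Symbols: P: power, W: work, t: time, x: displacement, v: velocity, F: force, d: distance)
Dimensionally correct: P = W/t, W = Fd
Dimensionally incorrect: x = vt²
Ordered (correct first, then incorrect): P = W/t, W = Fd, x = vt²

- P = W/t: LHS [L^2 M T^-3], RHS [L^2 M T^-3] → correct ✓
- x = vt²: LHS [L], RHS [L T] → incorrect ✗
- W = Fd: LHS [L^2 M T^-2], RHS [L^2 M T^-2] → correct ✓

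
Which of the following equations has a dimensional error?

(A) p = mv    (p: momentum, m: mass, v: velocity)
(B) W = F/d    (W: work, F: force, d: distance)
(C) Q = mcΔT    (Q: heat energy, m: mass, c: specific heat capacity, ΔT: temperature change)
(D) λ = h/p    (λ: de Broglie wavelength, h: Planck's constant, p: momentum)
(B) W = F/d

The equation (B) W = F/d is dimensionally incorrect.

LHS (W): [L^2 M T^-2]
RHS (F/d): [M T^-2] ✗

The dimensions do not match. The other three equations balance.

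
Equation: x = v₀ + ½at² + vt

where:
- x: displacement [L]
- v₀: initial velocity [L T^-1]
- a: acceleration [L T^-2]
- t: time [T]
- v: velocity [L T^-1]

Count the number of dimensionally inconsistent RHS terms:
1

LHS x: [L]
- v₀: [L T^-1] ✗
- ½at²: [L] ✓
- vt: [L] ✓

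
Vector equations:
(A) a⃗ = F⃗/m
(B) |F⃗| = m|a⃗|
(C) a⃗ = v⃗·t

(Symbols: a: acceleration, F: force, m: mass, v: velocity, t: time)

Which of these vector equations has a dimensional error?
(C) a⃗ = v⃗·t

(A) a⃗ = F⃗/m: LHS [L T^-2], RHS [L T^-2] ✓ — force (vector) divided by mass (scalar)
(B) |F⃗| = m|a⃗|: LHS [L M T^-2], RHS [L M T^-2] ✓ — magnitudes of vectors are scalars
(C) a⃗ = v⃗·t: LHS [L T^-2], RHS [L] ✗ — acceleration is velocity per time; should be v⃗/t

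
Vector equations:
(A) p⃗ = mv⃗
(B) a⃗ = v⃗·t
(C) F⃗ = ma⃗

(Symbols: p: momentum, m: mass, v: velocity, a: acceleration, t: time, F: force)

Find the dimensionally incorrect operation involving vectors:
(B) a⃗ = v⃗·t

(A) p⃗ = mv⃗: LHS [L M T^-1], RHS [L M T^-1] ✓ — mass (scalar) times velocity (vector)
(B) a⃗ = v⃗·t: LHS [L T^-2], RHS [L] ✗ — acceleration is velocity per time; should be v⃗/t
(C) F⃗ = ma⃗: LHS [L M T^-2], RHS [L M T^-2] ✓ — Force and acceleration are vectors, mass is a scalar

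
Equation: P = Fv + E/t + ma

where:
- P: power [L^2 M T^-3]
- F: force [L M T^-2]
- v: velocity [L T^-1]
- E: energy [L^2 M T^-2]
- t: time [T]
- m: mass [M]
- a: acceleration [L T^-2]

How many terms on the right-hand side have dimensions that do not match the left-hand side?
1

LHS P: [L^2 M T^-3]
- Fv: [L^2 M T^-3] ✓
- E/t: [L^2 M T^-3] ✓
- ma: [L M T^-2] ✗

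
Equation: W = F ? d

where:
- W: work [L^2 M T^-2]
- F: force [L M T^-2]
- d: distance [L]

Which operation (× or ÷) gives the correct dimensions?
multiplication (×): W = F × d

W [L^2 M T^-2]; F [L M T^-2]; d [L].
F × d → [L^2 M T^-2] ✓
F ÷ d → [M T^-2] ✗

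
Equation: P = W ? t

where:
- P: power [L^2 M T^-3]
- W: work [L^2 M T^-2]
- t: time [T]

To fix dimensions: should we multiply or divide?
division (÷): P = W ÷ t

P [L^2 M T^-3]; W [L^2 M T^-2]; t [T].
W × t → [L^2 M T^-1] ✗
W ÷ t → [L^2 M T^-3] ✓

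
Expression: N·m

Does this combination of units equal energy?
Yes

The expression N·m has dimensions [L^2 M T^-2], which is exactly energy [L^2 M T^-2].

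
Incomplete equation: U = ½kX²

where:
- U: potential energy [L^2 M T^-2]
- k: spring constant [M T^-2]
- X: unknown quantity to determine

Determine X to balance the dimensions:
X = x (displacement), dimensions [L]

U has dimensions [L^2 M T^-2]; the rest of the RHS (½k) has dimensions [M T^-2].
So X² must have dimensions [L^2], i.e. X has dimensions [L] — X = x (displacement).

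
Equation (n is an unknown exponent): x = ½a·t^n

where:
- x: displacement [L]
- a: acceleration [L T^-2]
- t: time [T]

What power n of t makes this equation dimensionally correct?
n = 2

x has dimensions [L]; t has dimensions [T].
The rest of the RHS has dimensions [L T^-2], so t^n must supply [T^2].
With n = 2: ½a·t^2 has dimensions [L], matching the LHS ✓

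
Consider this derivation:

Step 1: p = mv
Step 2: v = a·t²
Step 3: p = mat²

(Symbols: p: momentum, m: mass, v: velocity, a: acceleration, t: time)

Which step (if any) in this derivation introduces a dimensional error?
Step 2

Step 1: p = mv → LHS [L M T^-1], RHS [L M T^-1] ✓
Step 2: v = a·t² → LHS [L T^-1], RHS [L] ✗

The first dimensional inconsistency appears in step 2: v = a·t²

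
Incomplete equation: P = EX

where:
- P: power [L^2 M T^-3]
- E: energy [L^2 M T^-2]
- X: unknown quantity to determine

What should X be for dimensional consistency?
X = f (inverse time / frequency (1/t)), dimensions [T^-1]

P has dimensions [L^2 M T^-3]; the rest of the RHS (E) has dimensions [L^2 M T^-2].
So X must have dimensions [T^-1] — X = f (inverse time / frequency (1/t)).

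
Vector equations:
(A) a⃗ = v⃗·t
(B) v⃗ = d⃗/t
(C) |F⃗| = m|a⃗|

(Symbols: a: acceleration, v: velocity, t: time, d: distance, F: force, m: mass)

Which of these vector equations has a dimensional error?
(A) a⃗ = v⃗·t

(A) a⃗ = v⃗·t: LHS [L T^-2], RHS [L] ✗ — acceleration is velocity per time; should be v⃗/t
(B) v⃗ = d⃗/t: LHS [L T^-1], RHS [L T^-1] ✓ — displacement (vector) divided by time (scalar)
(C) |F⃗| = m|a⃗|: LHS [L M T^-2], RHS [L M T^-2] ✓ — magnitudes of vectors are scalars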